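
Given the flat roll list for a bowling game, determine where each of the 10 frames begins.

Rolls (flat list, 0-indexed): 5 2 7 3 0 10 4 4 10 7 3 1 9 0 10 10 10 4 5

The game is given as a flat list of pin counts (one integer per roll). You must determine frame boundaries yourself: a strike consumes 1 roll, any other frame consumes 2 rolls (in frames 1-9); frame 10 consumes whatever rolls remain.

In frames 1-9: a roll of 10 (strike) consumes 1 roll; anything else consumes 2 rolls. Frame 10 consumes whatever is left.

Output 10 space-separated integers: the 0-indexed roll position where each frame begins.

Answer: 0 2 4 6 8 9 11 13 15 16

Derivation:
Frame 1 starts at roll index 0: rolls=5,2 (sum=7), consumes 2 rolls
Frame 2 starts at roll index 2: rolls=7,3 (sum=10), consumes 2 rolls
Frame 3 starts at roll index 4: rolls=0,10 (sum=10), consumes 2 rolls
Frame 4 starts at roll index 6: rolls=4,4 (sum=8), consumes 2 rolls
Frame 5 starts at roll index 8: roll=10 (strike), consumes 1 roll
Frame 6 starts at roll index 9: rolls=7,3 (sum=10), consumes 2 rolls
Frame 7 starts at roll index 11: rolls=1,9 (sum=10), consumes 2 rolls
Frame 8 starts at roll index 13: rolls=0,10 (sum=10), consumes 2 rolls
Frame 9 starts at roll index 15: roll=10 (strike), consumes 1 roll
Frame 10 starts at roll index 16: 3 remaining rolls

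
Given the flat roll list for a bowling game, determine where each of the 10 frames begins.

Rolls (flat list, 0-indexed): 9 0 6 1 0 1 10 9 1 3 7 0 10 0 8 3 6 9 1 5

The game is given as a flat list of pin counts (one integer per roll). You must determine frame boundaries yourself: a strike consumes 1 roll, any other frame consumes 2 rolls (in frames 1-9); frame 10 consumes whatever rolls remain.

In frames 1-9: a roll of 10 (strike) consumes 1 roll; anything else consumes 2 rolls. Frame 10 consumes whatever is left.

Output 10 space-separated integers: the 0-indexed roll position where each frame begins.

Answer: 0 2 4 6 7 9 11 13 15 17

Derivation:
Frame 1 starts at roll index 0: rolls=9,0 (sum=9), consumes 2 rolls
Frame 2 starts at roll index 2: rolls=6,1 (sum=7), consumes 2 rolls
Frame 3 starts at roll index 4: rolls=0,1 (sum=1), consumes 2 rolls
Frame 4 starts at roll index 6: roll=10 (strike), consumes 1 roll
Frame 5 starts at roll index 7: rolls=9,1 (sum=10), consumes 2 rolls
Frame 6 starts at roll index 9: rolls=3,7 (sum=10), consumes 2 rolls
Frame 7 starts at roll index 11: rolls=0,10 (sum=10), consumes 2 rolls
Frame 8 starts at roll index 13: rolls=0,8 (sum=8), consumes 2 rolls
Frame 9 starts at roll index 15: rolls=3,6 (sum=9), consumes 2 rolls
Frame 10 starts at roll index 17: 3 remaining rolls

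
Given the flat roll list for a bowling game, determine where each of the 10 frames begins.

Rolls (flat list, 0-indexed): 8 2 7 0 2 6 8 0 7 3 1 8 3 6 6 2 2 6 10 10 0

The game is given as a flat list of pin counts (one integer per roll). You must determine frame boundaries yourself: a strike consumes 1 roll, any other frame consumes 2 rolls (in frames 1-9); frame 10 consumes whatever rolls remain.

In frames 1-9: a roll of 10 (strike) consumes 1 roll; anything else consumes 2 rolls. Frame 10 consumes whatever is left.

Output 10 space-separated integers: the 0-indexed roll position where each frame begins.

Answer: 0 2 4 6 8 10 12 14 16 18

Derivation:
Frame 1 starts at roll index 0: rolls=8,2 (sum=10), consumes 2 rolls
Frame 2 starts at roll index 2: rolls=7,0 (sum=7), consumes 2 rolls
Frame 3 starts at roll index 4: rolls=2,6 (sum=8), consumes 2 rolls
Frame 4 starts at roll index 6: rolls=8,0 (sum=8), consumes 2 rolls
Frame 5 starts at roll index 8: rolls=7,3 (sum=10), consumes 2 rolls
Frame 6 starts at roll index 10: rolls=1,8 (sum=9), consumes 2 rolls
Frame 7 starts at roll index 12: rolls=3,6 (sum=9), consumes 2 rolls
Frame 8 starts at roll index 14: rolls=6,2 (sum=8), consumes 2 rolls
Frame 9 starts at roll index 16: rolls=2,6 (sum=8), consumes 2 rolls
Frame 10 starts at roll index 18: 3 remaining rolls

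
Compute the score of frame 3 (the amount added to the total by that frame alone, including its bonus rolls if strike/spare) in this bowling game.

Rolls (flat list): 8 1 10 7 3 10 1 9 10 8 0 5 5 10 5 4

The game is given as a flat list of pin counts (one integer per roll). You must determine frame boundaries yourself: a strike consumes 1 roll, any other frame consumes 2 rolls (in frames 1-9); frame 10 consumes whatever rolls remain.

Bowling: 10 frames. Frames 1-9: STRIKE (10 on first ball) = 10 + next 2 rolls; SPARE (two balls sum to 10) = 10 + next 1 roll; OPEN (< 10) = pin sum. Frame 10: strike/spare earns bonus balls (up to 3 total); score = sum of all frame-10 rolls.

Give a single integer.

Answer: 20

Derivation:
Frame 1: OPEN (8+1=9). Cumulative: 9
Frame 2: STRIKE. 10 + next two rolls (7+3) = 20. Cumulative: 29
Frame 3: SPARE (7+3=10). 10 + next roll (10) = 20. Cumulative: 49
Frame 4: STRIKE. 10 + next two rolls (1+9) = 20. Cumulative: 69
Frame 5: SPARE (1+9=10). 10 + next roll (10) = 20. Cumulative: 89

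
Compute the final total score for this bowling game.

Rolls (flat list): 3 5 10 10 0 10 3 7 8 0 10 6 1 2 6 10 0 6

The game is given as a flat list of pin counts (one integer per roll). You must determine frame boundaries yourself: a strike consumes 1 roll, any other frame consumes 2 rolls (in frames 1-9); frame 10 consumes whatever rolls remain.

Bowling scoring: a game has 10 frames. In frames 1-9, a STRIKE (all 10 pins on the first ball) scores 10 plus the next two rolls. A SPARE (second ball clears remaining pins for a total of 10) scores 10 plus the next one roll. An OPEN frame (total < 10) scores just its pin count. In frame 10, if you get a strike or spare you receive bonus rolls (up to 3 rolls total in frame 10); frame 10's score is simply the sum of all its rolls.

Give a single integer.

Answer: 135

Derivation:
Frame 1: OPEN (3+5=8). Cumulative: 8
Frame 2: STRIKE. 10 + next two rolls (10+0) = 20. Cumulative: 28
Frame 3: STRIKE. 10 + next two rolls (0+10) = 20. Cumulative: 48
Frame 4: SPARE (0+10=10). 10 + next roll (3) = 13. Cumulative: 61
Frame 5: SPARE (3+7=10). 10 + next roll (8) = 18. Cumulative: 79
Frame 6: OPEN (8+0=8). Cumulative: 87
Frame 7: STRIKE. 10 + next two rolls (6+1) = 17. Cumulative: 104
Frame 8: OPEN (6+1=7). Cumulative: 111
Frame 9: OPEN (2+6=8). Cumulative: 119
Frame 10: STRIKE. Sum of all frame-10 rolls (10+0+6) = 16. Cumulative: 135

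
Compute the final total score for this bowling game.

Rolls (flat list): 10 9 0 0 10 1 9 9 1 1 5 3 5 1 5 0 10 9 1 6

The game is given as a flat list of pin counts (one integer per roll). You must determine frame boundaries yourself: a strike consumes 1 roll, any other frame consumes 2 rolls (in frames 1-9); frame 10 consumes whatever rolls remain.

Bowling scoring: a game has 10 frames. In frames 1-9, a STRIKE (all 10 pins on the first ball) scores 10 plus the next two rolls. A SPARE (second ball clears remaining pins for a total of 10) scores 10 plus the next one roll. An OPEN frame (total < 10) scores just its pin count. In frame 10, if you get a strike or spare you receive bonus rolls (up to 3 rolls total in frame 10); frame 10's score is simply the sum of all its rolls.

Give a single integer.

Frame 1: STRIKE. 10 + next two rolls (9+0) = 19. Cumulative: 19
Frame 2: OPEN (9+0=9). Cumulative: 28
Frame 3: SPARE (0+10=10). 10 + next roll (1) = 11. Cumulative: 39
Frame 4: SPARE (1+9=10). 10 + next roll (9) = 19. Cumulative: 58
Frame 5: SPARE (9+1=10). 10 + next roll (1) = 11. Cumulative: 69
Frame 6: OPEN (1+5=6). Cumulative: 75
Frame 7: OPEN (3+5=8). Cumulative: 83
Frame 8: OPEN (1+5=6). Cumulative: 89
Frame 9: SPARE (0+10=10). 10 + next roll (9) = 19. Cumulative: 108
Frame 10: SPARE. Sum of all frame-10 rolls (9+1+6) = 16. Cumulative: 124

Answer: 124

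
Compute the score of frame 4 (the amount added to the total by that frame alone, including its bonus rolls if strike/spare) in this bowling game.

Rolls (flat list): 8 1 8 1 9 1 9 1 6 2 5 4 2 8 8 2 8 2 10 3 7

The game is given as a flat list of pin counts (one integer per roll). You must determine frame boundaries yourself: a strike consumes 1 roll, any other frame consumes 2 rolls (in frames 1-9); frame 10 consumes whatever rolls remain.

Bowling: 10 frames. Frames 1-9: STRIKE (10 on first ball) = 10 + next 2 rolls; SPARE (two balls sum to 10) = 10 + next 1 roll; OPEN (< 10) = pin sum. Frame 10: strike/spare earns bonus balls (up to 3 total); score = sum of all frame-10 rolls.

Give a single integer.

Answer: 16

Derivation:
Frame 1: OPEN (8+1=9). Cumulative: 9
Frame 2: OPEN (8+1=9). Cumulative: 18
Frame 3: SPARE (9+1=10). 10 + next roll (9) = 19. Cumulative: 37
Frame 4: SPARE (9+1=10). 10 + next roll (6) = 16. Cumulative: 53
Frame 5: OPEN (6+2=8). Cumulative: 61
Frame 6: OPEN (5+4=9). Cumulative: 70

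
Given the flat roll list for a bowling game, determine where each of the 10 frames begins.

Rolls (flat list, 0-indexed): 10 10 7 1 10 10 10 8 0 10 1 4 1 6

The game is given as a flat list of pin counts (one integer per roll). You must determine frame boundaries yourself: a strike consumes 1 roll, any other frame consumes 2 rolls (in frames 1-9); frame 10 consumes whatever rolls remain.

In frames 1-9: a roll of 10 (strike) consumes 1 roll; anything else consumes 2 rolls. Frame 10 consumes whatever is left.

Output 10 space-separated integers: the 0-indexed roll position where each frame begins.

Frame 1 starts at roll index 0: roll=10 (strike), consumes 1 roll
Frame 2 starts at roll index 1: roll=10 (strike), consumes 1 roll
Frame 3 starts at roll index 2: rolls=7,1 (sum=8), consumes 2 rolls
Frame 4 starts at roll index 4: roll=10 (strike), consumes 1 roll
Frame 5 starts at roll index 5: roll=10 (strike), consumes 1 roll
Frame 6 starts at roll index 6: roll=10 (strike), consumes 1 roll
Frame 7 starts at roll index 7: rolls=8,0 (sum=8), consumes 2 rolls
Frame 8 starts at roll index 9: roll=10 (strike), consumes 1 roll
Frame 9 starts at roll index 10: rolls=1,4 (sum=5), consumes 2 rolls
Frame 10 starts at roll index 12: 2 remaining rolls

Answer: 0 1 2 4 5 6 7 9 10 12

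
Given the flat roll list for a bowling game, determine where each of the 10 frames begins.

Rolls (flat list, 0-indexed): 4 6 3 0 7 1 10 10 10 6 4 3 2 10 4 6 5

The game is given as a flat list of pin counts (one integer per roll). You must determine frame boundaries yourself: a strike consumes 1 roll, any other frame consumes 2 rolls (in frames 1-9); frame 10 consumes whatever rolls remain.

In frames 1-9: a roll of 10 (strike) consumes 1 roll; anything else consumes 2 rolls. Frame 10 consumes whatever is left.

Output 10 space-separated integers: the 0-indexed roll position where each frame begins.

Frame 1 starts at roll index 0: rolls=4,6 (sum=10), consumes 2 rolls
Frame 2 starts at roll index 2: rolls=3,0 (sum=3), consumes 2 rolls
Frame 3 starts at roll index 4: rolls=7,1 (sum=8), consumes 2 rolls
Frame 4 starts at roll index 6: roll=10 (strike), consumes 1 roll
Frame 5 starts at roll index 7: roll=10 (strike), consumes 1 roll
Frame 6 starts at roll index 8: roll=10 (strike), consumes 1 roll
Frame 7 starts at roll index 9: rolls=6,4 (sum=10), consumes 2 rolls
Frame 8 starts at roll index 11: rolls=3,2 (sum=5), consumes 2 rolls
Frame 9 starts at roll index 13: roll=10 (strike), consumes 1 roll
Frame 10 starts at roll index 14: 3 remaining rolls

Answer: 0 2 4 6 7 8 9 11 13 14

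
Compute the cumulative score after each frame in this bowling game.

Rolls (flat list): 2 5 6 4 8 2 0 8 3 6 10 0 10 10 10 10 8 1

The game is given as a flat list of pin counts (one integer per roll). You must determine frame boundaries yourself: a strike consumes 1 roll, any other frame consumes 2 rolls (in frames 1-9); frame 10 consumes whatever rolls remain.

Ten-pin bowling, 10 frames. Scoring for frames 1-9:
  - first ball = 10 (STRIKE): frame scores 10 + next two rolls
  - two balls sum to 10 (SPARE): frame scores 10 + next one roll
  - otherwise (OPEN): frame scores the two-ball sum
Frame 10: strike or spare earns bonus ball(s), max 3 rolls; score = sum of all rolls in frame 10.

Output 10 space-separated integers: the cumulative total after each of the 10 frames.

Frame 1: OPEN (2+5=7). Cumulative: 7
Frame 2: SPARE (6+4=10). 10 + next roll (8) = 18. Cumulative: 25
Frame 3: SPARE (8+2=10). 10 + next roll (0) = 10. Cumulative: 35
Frame 4: OPEN (0+8=8). Cumulative: 43
Frame 5: OPEN (3+6=9). Cumulative: 52
Frame 6: STRIKE. 10 + next two rolls (0+10) = 20. Cumulative: 72
Frame 7: SPARE (0+10=10). 10 + next roll (10) = 20. Cumulative: 92
Frame 8: STRIKE. 10 + next two rolls (10+10) = 30. Cumulative: 122
Frame 9: STRIKE. 10 + next two rolls (10+8) = 28. Cumulative: 150
Frame 10: STRIKE. Sum of all frame-10 rolls (10+8+1) = 19. Cumulative: 169

Answer: 7 25 35 43 52 72 92 122 150 169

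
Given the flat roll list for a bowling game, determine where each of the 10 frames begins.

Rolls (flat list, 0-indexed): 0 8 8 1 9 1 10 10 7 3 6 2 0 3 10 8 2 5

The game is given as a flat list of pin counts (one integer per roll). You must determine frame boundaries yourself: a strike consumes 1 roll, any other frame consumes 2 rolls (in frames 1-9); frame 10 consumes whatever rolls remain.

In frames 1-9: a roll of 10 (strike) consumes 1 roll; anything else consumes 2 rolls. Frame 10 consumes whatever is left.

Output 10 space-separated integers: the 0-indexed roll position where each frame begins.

Frame 1 starts at roll index 0: rolls=0,8 (sum=8), consumes 2 rolls
Frame 2 starts at roll index 2: rolls=8,1 (sum=9), consumes 2 rolls
Frame 3 starts at roll index 4: rolls=9,1 (sum=10), consumes 2 rolls
Frame 4 starts at roll index 6: roll=10 (strike), consumes 1 roll
Frame 5 starts at roll index 7: roll=10 (strike), consumes 1 roll
Frame 6 starts at roll index 8: rolls=7,3 (sum=10), consumes 2 rolls
Frame 7 starts at roll index 10: rolls=6,2 (sum=8), consumes 2 rolls
Frame 8 starts at roll index 12: rolls=0,3 (sum=3), consumes 2 rolls
Frame 9 starts at roll index 14: roll=10 (strike), consumes 1 roll
Frame 10 starts at roll index 15: 3 remaining rolls

Answer: 0 2 4 6 7 8 10 12 14 15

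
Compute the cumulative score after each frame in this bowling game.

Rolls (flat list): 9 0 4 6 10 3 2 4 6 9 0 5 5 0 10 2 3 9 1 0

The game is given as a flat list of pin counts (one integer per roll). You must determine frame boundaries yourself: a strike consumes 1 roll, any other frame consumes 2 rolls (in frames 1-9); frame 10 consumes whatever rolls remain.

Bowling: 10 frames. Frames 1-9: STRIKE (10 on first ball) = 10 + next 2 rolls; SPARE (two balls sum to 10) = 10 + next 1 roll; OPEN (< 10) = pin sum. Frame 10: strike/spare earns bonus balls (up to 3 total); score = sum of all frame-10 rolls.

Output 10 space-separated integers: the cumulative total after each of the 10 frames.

Frame 1: OPEN (9+0=9). Cumulative: 9
Frame 2: SPARE (4+6=10). 10 + next roll (10) = 20. Cumulative: 29
Frame 3: STRIKE. 10 + next two rolls (3+2) = 15. Cumulative: 44
Frame 4: OPEN (3+2=5). Cumulative: 49
Frame 5: SPARE (4+6=10). 10 + next roll (9) = 19. Cumulative: 68
Frame 6: OPEN (9+0=9). Cumulative: 77
Frame 7: SPARE (5+5=10). 10 + next roll (0) = 10. Cumulative: 87
Frame 8: SPARE (0+10=10). 10 + next roll (2) = 12. Cumulative: 99
Frame 9: OPEN (2+3=5). Cumulative: 104
Frame 10: SPARE. Sum of all frame-10 rolls (9+1+0) = 10. Cumulative: 114

Answer: 9 29 44 49 68 77 87 99 104 114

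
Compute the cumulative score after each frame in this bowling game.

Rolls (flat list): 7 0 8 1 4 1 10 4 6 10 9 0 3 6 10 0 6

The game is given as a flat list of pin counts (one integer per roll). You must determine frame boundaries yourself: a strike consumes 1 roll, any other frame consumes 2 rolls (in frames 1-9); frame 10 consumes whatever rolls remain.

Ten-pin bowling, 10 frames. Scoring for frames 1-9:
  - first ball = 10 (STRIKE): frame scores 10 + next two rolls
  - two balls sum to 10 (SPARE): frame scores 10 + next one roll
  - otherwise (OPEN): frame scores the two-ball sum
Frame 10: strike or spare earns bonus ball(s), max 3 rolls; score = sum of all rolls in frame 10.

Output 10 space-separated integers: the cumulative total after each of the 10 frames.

Answer: 7 16 21 41 61 80 89 98 114 120

Derivation:
Frame 1: OPEN (7+0=7). Cumulative: 7
Frame 2: OPEN (8+1=9). Cumulative: 16
Frame 3: OPEN (4+1=5). Cumulative: 21
Frame 4: STRIKE. 10 + next two rolls (4+6) = 20. Cumulative: 41
Frame 5: SPARE (4+6=10). 10 + next roll (10) = 20. Cumulative: 61
Frame 6: STRIKE. 10 + next two rolls (9+0) = 19. Cumulative: 80
Frame 7: OPEN (9+0=9). Cumulative: 89
Frame 8: OPEN (3+6=9). Cumulative: 98
Frame 9: STRIKE. 10 + next two rolls (0+6) = 16. Cumulative: 114
Frame 10: OPEN. Sum of all frame-10 rolls (0+6) = 6. Cumulative: 120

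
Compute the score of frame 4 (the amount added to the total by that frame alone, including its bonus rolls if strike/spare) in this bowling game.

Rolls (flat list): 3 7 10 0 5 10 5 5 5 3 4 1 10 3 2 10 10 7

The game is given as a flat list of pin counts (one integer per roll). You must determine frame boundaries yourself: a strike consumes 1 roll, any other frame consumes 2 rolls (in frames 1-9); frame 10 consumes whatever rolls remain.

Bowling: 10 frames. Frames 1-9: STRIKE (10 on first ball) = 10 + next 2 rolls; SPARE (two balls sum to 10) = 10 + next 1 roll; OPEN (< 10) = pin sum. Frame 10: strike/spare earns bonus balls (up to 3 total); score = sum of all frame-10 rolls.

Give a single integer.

Answer: 20

Derivation:
Frame 1: SPARE (3+7=10). 10 + next roll (10) = 20. Cumulative: 20
Frame 2: STRIKE. 10 + next two rolls (0+5) = 15. Cumulative: 35
Frame 3: OPEN (0+5=5). Cumulative: 40
Frame 4: STRIKE. 10 + next two rolls (5+5) = 20. Cumulative: 60
Frame 5: SPARE (5+5=10). 10 + next roll (5) = 15. Cumulative: 75
Frame 6: OPEN (5+3=8). Cumulative: 83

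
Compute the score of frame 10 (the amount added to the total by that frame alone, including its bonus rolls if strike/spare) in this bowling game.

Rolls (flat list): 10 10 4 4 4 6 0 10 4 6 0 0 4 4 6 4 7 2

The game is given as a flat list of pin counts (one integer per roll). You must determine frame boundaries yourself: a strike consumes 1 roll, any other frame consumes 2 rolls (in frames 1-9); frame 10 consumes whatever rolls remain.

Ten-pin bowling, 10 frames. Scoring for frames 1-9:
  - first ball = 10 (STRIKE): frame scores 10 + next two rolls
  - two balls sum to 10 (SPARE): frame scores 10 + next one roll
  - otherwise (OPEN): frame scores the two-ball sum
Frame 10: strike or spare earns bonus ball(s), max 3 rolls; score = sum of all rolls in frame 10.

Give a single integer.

Frame 1: STRIKE. 10 + next two rolls (10+4) = 24. Cumulative: 24
Frame 2: STRIKE. 10 + next two rolls (4+4) = 18. Cumulative: 42
Frame 3: OPEN (4+4=8). Cumulative: 50
Frame 4: SPARE (4+6=10). 10 + next roll (0) = 10. Cumulative: 60
Frame 5: SPARE (0+10=10). 10 + next roll (4) = 14. Cumulative: 74
Frame 6: SPARE (4+6=10). 10 + next roll (0) = 10. Cumulative: 84
Frame 7: OPEN (0+0=0). Cumulative: 84
Frame 8: OPEN (4+4=8). Cumulative: 92
Frame 9: SPARE (6+4=10). 10 + next roll (7) = 17. Cumulative: 109
Frame 10: OPEN. Sum of all frame-10 rolls (7+2) = 9. Cumulative: 118

Answer: 9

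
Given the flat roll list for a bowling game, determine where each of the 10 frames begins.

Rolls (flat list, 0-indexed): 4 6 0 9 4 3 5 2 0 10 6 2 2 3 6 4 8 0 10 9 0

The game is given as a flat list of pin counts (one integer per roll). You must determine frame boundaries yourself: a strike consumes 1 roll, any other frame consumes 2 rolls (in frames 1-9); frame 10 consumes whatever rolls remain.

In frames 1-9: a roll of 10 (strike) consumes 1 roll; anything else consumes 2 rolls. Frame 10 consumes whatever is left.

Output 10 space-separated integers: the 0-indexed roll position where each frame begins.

Frame 1 starts at roll index 0: rolls=4,6 (sum=10), consumes 2 rolls
Frame 2 starts at roll index 2: rolls=0,9 (sum=9), consumes 2 rolls
Frame 3 starts at roll index 4: rolls=4,3 (sum=7), consumes 2 rolls
Frame 4 starts at roll index 6: rolls=5,2 (sum=7), consumes 2 rolls
Frame 5 starts at roll index 8: rolls=0,10 (sum=10), consumes 2 rolls
Frame 6 starts at roll index 10: rolls=6,2 (sum=8), consumes 2 rolls
Frame 7 starts at roll index 12: rolls=2,3 (sum=5), consumes 2 rolls
Frame 8 starts at roll index 14: rolls=6,4 (sum=10), consumes 2 rolls
Frame 9 starts at roll index 16: rolls=8,0 (sum=8), consumes 2 rolls
Frame 10 starts at roll index 18: 3 remaining rolls

Answer: 0 2 4 6 8 10 12 14 16 18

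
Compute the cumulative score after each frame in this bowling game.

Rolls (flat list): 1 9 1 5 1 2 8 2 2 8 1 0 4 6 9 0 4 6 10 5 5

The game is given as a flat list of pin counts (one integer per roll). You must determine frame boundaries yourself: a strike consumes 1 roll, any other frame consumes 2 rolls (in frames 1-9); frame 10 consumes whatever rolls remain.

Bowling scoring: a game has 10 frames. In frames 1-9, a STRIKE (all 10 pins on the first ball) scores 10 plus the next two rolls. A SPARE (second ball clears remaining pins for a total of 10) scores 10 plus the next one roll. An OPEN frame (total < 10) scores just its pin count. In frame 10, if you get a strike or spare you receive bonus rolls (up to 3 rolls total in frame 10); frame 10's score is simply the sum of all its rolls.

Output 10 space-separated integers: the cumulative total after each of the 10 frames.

Frame 1: SPARE (1+9=10). 10 + next roll (1) = 11. Cumulative: 11
Frame 2: OPEN (1+5=6). Cumulative: 17
Frame 3: OPEN (1+2=3). Cumulative: 20
Frame 4: SPARE (8+2=10). 10 + next roll (2) = 12. Cumulative: 32
Frame 5: SPARE (2+8=10). 10 + next roll (1) = 11. Cumulative: 43
Frame 6: OPEN (1+0=1). Cumulative: 44
Frame 7: SPARE (4+6=10). 10 + next roll (9) = 19. Cumulative: 63
Frame 8: OPEN (9+0=9). Cumulative: 72
Frame 9: SPARE (4+6=10). 10 + next roll (10) = 20. Cumulative: 92
Frame 10: STRIKE. Sum of all frame-10 rolls (10+5+5) = 20. Cumulative: 112

Answer: 11 17 20 32 43 44 63 72 92 112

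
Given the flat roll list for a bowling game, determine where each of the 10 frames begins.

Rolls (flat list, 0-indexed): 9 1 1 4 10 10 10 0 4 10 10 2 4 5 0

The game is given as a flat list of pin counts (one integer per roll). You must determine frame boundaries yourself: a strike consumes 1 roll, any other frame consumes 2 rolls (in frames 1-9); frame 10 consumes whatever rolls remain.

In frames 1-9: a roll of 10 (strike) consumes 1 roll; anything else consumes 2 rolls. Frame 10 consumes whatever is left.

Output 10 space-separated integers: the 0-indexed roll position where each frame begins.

Answer: 0 2 4 5 6 7 9 10 11 13

Derivation:
Frame 1 starts at roll index 0: rolls=9,1 (sum=10), consumes 2 rolls
Frame 2 starts at roll index 2: rolls=1,4 (sum=5), consumes 2 rolls
Frame 3 starts at roll index 4: roll=10 (strike), consumes 1 roll
Frame 4 starts at roll index 5: roll=10 (strike), consumes 1 roll
Frame 5 starts at roll index 6: roll=10 (strike), consumes 1 roll
Frame 6 starts at roll index 7: rolls=0,4 (sum=4), consumes 2 rolls
Frame 7 starts at roll index 9: roll=10 (strike), consumes 1 roll
Frame 8 starts at roll index 10: roll=10 (strike), consumes 1 roll
Frame 9 starts at roll index 11: rolls=2,4 (sum=6), consumes 2 rolls
Frame 10 starts at roll index 13: 2 remaining rolls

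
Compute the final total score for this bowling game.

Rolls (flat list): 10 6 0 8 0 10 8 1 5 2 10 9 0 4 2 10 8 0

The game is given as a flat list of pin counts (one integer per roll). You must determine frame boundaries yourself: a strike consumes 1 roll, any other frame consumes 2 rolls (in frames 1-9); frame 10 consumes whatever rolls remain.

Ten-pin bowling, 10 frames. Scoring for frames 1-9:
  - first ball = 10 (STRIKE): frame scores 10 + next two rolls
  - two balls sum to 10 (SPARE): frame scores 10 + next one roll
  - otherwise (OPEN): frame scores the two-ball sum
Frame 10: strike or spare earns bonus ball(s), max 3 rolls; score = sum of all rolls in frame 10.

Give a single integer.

Answer: 117

Derivation:
Frame 1: STRIKE. 10 + next two rolls (6+0) = 16. Cumulative: 16
Frame 2: OPEN (6+0=6). Cumulative: 22
Frame 3: OPEN (8+0=8). Cumulative: 30
Frame 4: STRIKE. 10 + next two rolls (8+1) = 19. Cumulative: 49
Frame 5: OPEN (8+1=9). Cumulative: 58
Frame 6: OPEN (5+2=7). Cumulative: 65
Frame 7: STRIKE. 10 + next two rolls (9+0) = 19. Cumulative: 84
Frame 8: OPEN (9+0=9). Cumulative: 93
Frame 9: OPEN (4+2=6). Cumulative: 99
Frame 10: STRIKE. Sum of all frame-10 rolls (10+8+0) = 18. Cumulative: 117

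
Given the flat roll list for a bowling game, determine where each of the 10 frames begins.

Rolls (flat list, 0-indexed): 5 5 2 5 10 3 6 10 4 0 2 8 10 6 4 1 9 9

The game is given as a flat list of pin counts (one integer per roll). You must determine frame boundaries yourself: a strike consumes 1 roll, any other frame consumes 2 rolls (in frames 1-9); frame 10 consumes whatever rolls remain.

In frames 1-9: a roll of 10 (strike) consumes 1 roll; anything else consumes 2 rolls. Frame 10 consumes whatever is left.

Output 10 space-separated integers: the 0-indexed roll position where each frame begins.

Frame 1 starts at roll index 0: rolls=5,5 (sum=10), consumes 2 rolls
Frame 2 starts at roll index 2: rolls=2,5 (sum=7), consumes 2 rolls
Frame 3 starts at roll index 4: roll=10 (strike), consumes 1 roll
Frame 4 starts at roll index 5: rolls=3,6 (sum=9), consumes 2 rolls
Frame 5 starts at roll index 7: roll=10 (strike), consumes 1 roll
Frame 6 starts at roll index 8: rolls=4,0 (sum=4), consumes 2 rolls
Frame 7 starts at roll index 10: rolls=2,8 (sum=10), consumes 2 rolls
Frame 8 starts at roll index 12: roll=10 (strike), consumes 1 roll
Frame 9 starts at roll index 13: rolls=6,4 (sum=10), consumes 2 rolls
Frame 10 starts at roll index 15: 3 remaining rolls

Answer: 0 2 4 5 7 8 10 12 13 15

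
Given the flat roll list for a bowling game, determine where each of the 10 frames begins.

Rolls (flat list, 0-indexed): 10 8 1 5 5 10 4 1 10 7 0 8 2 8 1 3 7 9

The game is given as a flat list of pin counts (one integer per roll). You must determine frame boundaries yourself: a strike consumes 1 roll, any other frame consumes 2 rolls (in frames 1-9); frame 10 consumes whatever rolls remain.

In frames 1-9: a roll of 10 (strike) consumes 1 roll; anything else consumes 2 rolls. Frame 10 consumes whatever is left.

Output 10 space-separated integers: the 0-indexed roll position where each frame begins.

Answer: 0 1 3 5 6 8 9 11 13 15

Derivation:
Frame 1 starts at roll index 0: roll=10 (strike), consumes 1 roll
Frame 2 starts at roll index 1: rolls=8,1 (sum=9), consumes 2 rolls
Frame 3 starts at roll index 3: rolls=5,5 (sum=10), consumes 2 rolls
Frame 4 starts at roll index 5: roll=10 (strike), consumes 1 roll
Frame 5 starts at roll index 6: rolls=4,1 (sum=5), consumes 2 rolls
Frame 6 starts at roll index 8: roll=10 (strike), consumes 1 roll
Frame 7 starts at roll index 9: rolls=7,0 (sum=7), consumes 2 rolls
Frame 8 starts at roll index 11: rolls=8,2 (sum=10), consumes 2 rolls
Frame 9 starts at roll index 13: rolls=8,1 (sum=9), consumes 2 rolls
Frame 10 starts at roll index 15: 3 remaining rolls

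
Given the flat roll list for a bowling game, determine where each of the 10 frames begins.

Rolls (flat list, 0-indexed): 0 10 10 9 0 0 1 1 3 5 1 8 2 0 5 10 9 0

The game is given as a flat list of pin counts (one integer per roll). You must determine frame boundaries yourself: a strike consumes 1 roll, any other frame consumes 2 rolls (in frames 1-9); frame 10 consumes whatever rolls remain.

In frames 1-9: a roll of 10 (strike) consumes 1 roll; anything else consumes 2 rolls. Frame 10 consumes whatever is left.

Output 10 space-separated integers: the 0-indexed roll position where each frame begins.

Frame 1 starts at roll index 0: rolls=0,10 (sum=10), consumes 2 rolls
Frame 2 starts at roll index 2: roll=10 (strike), consumes 1 roll
Frame 3 starts at roll index 3: rolls=9,0 (sum=9), consumes 2 rolls
Frame 4 starts at roll index 5: rolls=0,1 (sum=1), consumes 2 rolls
Frame 5 starts at roll index 7: rolls=1,3 (sum=4), consumes 2 rolls
Frame 6 starts at roll index 9: rolls=5,1 (sum=6), consumes 2 rolls
Frame 7 starts at roll index 11: rolls=8,2 (sum=10), consumes 2 rolls
Frame 8 starts at roll index 13: rolls=0,5 (sum=5), consumes 2 rolls
Frame 9 starts at roll index 15: roll=10 (strike), consumes 1 roll
Frame 10 starts at roll index 16: 2 remaining rolls

Answer: 0 2 3 5 7 9 11 13 15 16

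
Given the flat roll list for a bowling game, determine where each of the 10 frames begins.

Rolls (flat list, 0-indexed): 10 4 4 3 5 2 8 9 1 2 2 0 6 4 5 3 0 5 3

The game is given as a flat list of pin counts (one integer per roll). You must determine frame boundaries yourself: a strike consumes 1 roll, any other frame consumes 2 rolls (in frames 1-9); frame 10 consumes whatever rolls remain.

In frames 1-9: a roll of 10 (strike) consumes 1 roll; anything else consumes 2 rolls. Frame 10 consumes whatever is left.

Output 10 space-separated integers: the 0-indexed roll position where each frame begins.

Answer: 0 1 3 5 7 9 11 13 15 17

Derivation:
Frame 1 starts at roll index 0: roll=10 (strike), consumes 1 roll
Frame 2 starts at roll index 1: rolls=4,4 (sum=8), consumes 2 rolls
Frame 3 starts at roll index 3: rolls=3,5 (sum=8), consumes 2 rolls
Frame 4 starts at roll index 5: rolls=2,8 (sum=10), consumes 2 rolls
Frame 5 starts at roll index 7: rolls=9,1 (sum=10), consumes 2 rolls
Frame 6 starts at roll index 9: rolls=2,2 (sum=4), consumes 2 rolls
Frame 7 starts at roll index 11: rolls=0,6 (sum=6), consumes 2 rolls
Frame 8 starts at roll index 13: rolls=4,5 (sum=9), consumes 2 rolls
Frame 9 starts at roll index 15: rolls=3,0 (sum=3), consumes 2 rolls
Frame 10 starts at roll index 17: 2 remaining rolls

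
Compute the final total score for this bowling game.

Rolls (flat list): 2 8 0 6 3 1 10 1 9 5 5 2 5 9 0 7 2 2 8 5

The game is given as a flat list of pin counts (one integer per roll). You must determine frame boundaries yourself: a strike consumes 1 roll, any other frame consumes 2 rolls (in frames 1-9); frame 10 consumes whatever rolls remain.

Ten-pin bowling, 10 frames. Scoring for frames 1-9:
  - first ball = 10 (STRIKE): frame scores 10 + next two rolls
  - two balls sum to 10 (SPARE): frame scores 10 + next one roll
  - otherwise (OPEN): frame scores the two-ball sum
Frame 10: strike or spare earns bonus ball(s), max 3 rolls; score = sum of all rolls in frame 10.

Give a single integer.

Answer: 107

Derivation:
Frame 1: SPARE (2+8=10). 10 + next roll (0) = 10. Cumulative: 10
Frame 2: OPEN (0+6=6). Cumulative: 16
Frame 3: OPEN (3+1=4). Cumulative: 20
Frame 4: STRIKE. 10 + next two rolls (1+9) = 20. Cumulative: 40
Frame 5: SPARE (1+9=10). 10 + next roll (5) = 15. Cumulative: 55
Frame 6: SPARE (5+5=10). 10 + next roll (2) = 12. Cumulative: 67
Frame 7: OPEN (2+5=7). Cumulative: 74
Frame 8: OPEN (9+0=9). Cumulative: 83
Frame 9: OPEN (7+2=9). Cumulative: 92
Frame 10: SPARE. Sum of all frame-10 rolls (2+8+5) = 15. Cumulative: 107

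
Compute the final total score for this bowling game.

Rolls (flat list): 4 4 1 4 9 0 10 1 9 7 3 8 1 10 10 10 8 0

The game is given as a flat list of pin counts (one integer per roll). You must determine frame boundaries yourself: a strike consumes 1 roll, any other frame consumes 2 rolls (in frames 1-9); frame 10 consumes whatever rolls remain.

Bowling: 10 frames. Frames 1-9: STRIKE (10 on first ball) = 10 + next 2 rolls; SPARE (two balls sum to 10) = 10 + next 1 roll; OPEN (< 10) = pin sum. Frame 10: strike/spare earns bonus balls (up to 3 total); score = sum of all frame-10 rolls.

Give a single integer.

Frame 1: OPEN (4+4=8). Cumulative: 8
Frame 2: OPEN (1+4=5). Cumulative: 13
Frame 3: OPEN (9+0=9). Cumulative: 22
Frame 4: STRIKE. 10 + next two rolls (1+9) = 20. Cumulative: 42
Frame 5: SPARE (1+9=10). 10 + next roll (7) = 17. Cumulative: 59
Frame 6: SPARE (7+3=10). 10 + next roll (8) = 18. Cumulative: 77
Frame 7: OPEN (8+1=9). Cumulative: 86
Frame 8: STRIKE. 10 + next two rolls (10+10) = 30. Cumulative: 116
Frame 9: STRIKE. 10 + next two rolls (10+8) = 28. Cumulative: 144
Frame 10: STRIKE. Sum of all frame-10 rolls (10+8+0) = 18. Cumulative: 162

Answer: 162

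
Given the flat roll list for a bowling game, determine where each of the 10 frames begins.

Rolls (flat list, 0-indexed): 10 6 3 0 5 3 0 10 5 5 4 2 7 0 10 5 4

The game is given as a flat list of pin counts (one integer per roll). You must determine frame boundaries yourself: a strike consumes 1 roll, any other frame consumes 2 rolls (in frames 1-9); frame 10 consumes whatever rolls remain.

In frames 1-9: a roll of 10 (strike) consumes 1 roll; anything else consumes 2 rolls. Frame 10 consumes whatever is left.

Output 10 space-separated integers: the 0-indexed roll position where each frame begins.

Frame 1 starts at roll index 0: roll=10 (strike), consumes 1 roll
Frame 2 starts at roll index 1: rolls=6,3 (sum=9), consumes 2 rolls
Frame 3 starts at roll index 3: rolls=0,5 (sum=5), consumes 2 rolls
Frame 4 starts at roll index 5: rolls=3,0 (sum=3), consumes 2 rolls
Frame 5 starts at roll index 7: roll=10 (strike), consumes 1 roll
Frame 6 starts at roll index 8: rolls=5,5 (sum=10), consumes 2 rolls
Frame 7 starts at roll index 10: rolls=4,2 (sum=6), consumes 2 rolls
Frame 8 starts at roll index 12: rolls=7,0 (sum=7), consumes 2 rolls
Frame 9 starts at roll index 14: roll=10 (strike), consumes 1 roll
Frame 10 starts at roll index 15: 2 remaining rolls

Answer: 0 1 3 5 7 8 10 12 14 15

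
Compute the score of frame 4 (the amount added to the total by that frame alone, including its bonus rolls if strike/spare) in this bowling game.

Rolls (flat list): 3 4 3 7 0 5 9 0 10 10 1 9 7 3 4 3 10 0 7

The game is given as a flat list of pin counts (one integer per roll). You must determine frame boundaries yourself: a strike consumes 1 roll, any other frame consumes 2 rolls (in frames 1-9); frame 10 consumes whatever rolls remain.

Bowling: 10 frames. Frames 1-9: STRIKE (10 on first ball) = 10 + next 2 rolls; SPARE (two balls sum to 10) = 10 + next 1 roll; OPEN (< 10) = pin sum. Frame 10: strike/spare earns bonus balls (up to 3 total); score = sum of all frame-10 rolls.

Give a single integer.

Answer: 9

Derivation:
Frame 1: OPEN (3+4=7). Cumulative: 7
Frame 2: SPARE (3+7=10). 10 + next roll (0) = 10. Cumulative: 17
Frame 3: OPEN (0+5=5). Cumulative: 22
Frame 4: OPEN (9+0=9). Cumulative: 31
Frame 5: STRIKE. 10 + next two rolls (10+1) = 21. Cumulative: 52
Frame 6: STRIKE. 10 + next two rolls (1+9) = 20. Cumulative: 72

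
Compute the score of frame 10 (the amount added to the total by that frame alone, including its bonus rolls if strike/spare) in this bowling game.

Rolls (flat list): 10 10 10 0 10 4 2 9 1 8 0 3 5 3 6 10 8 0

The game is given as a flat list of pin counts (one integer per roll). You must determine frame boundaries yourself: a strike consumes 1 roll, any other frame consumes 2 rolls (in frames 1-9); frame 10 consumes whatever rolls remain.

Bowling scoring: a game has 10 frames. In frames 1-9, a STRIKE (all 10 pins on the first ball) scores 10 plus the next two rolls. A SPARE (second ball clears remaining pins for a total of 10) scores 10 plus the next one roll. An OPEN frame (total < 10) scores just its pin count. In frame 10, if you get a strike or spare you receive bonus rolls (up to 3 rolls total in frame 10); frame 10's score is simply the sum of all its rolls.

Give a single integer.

Answer: 18

Derivation:
Frame 1: STRIKE. 10 + next two rolls (10+10) = 30. Cumulative: 30
Frame 2: STRIKE. 10 + next two rolls (10+0) = 20. Cumulative: 50
Frame 3: STRIKE. 10 + next two rolls (0+10) = 20. Cumulative: 70
Frame 4: SPARE (0+10=10). 10 + next roll (4) = 14. Cumulative: 84
Frame 5: OPEN (4+2=6). Cumulative: 90
Frame 6: SPARE (9+1=10). 10 + next roll (8) = 18. Cumulative: 108
Frame 7: OPEN (8+0=8). Cumulative: 116
Frame 8: OPEN (3+5=8). Cumulative: 124
Frame 9: OPEN (3+6=9). Cumulative: 133
Frame 10: STRIKE. Sum of all frame-10 rolls (10+8+0) = 18. Cumulative: 151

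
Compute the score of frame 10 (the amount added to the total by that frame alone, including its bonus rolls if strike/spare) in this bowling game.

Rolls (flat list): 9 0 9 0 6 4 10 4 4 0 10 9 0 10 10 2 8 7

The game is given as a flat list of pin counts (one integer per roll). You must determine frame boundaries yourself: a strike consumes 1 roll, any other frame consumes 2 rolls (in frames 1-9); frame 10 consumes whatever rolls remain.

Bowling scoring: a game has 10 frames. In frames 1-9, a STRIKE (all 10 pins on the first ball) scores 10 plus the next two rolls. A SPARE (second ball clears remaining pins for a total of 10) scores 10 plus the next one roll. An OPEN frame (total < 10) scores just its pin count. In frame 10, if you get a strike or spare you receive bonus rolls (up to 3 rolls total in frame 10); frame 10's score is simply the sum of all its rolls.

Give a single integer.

Answer: 17

Derivation:
Frame 1: OPEN (9+0=9). Cumulative: 9
Frame 2: OPEN (9+0=9). Cumulative: 18
Frame 3: SPARE (6+4=10). 10 + next roll (10) = 20. Cumulative: 38
Frame 4: STRIKE. 10 + next two rolls (4+4) = 18. Cumulative: 56
Frame 5: OPEN (4+4=8). Cumulative: 64
Frame 6: SPARE (0+10=10). 10 + next roll (9) = 19. Cumulative: 83
Frame 7: OPEN (9+0=9). Cumulative: 92
Frame 8: STRIKE. 10 + next two rolls (10+2) = 22. Cumulative: 114
Frame 9: STRIKE. 10 + next two rolls (2+8) = 20. Cumulative: 134
Frame 10: SPARE. Sum of all frame-10 rolls (2+8+7) = 17. Cumulative: 151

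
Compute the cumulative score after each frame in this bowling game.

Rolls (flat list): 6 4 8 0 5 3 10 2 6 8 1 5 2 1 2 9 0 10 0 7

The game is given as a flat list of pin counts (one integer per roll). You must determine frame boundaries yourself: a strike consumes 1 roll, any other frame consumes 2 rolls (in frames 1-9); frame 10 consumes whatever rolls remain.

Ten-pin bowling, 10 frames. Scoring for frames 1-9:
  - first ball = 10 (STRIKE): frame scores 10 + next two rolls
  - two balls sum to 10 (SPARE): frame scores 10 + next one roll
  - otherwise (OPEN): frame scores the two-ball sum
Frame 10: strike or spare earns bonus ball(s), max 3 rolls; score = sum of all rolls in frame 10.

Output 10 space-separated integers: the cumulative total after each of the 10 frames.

Answer: 18 26 34 52 60 69 76 79 88 105

Derivation:
Frame 1: SPARE (6+4=10). 10 + next roll (8) = 18. Cumulative: 18
Frame 2: OPEN (8+0=8). Cumulative: 26
Frame 3: OPEN (5+3=8). Cumulative: 34
Frame 4: STRIKE. 10 + next two rolls (2+6) = 18. Cumulative: 52
Frame 5: OPEN (2+6=8). Cumulative: 60
Frame 6: OPEN (8+1=9). Cumulative: 69
Frame 7: OPEN (5+2=7). Cumulative: 76
Frame 8: OPEN (1+2=3). Cumulative: 79
Frame 9: OPEN (9+0=9). Cumulative: 88
Frame 10: STRIKE. Sum of all frame-10 rolls (10+0+7) = 17. Cumulative: 105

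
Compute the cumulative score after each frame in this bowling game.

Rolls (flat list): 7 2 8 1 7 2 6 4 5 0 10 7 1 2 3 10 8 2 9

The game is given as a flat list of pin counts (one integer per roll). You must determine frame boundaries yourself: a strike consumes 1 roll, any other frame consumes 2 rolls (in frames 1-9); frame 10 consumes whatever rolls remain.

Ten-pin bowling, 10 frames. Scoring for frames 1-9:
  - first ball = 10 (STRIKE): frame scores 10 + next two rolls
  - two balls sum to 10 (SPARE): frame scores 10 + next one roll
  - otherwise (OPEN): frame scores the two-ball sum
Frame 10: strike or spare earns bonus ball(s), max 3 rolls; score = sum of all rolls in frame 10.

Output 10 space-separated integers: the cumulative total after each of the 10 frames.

Frame 1: OPEN (7+2=9). Cumulative: 9
Frame 2: OPEN (8+1=9). Cumulative: 18
Frame 3: OPEN (7+2=9). Cumulative: 27
Frame 4: SPARE (6+4=10). 10 + next roll (5) = 15. Cumulative: 42
Frame 5: OPEN (5+0=5). Cumulative: 47
Frame 6: STRIKE. 10 + next two rolls (7+1) = 18. Cumulative: 65
Frame 7: OPEN (7+1=8). Cumulative: 73
Frame 8: OPEN (2+3=5). Cumulative: 78
Frame 9: STRIKE. 10 + next two rolls (8+2) = 20. Cumulative: 98
Frame 10: SPARE. Sum of all frame-10 rolls (8+2+9) = 19. Cumulative: 117

Answer: 9 18 27 42 47 65 73 78 98 117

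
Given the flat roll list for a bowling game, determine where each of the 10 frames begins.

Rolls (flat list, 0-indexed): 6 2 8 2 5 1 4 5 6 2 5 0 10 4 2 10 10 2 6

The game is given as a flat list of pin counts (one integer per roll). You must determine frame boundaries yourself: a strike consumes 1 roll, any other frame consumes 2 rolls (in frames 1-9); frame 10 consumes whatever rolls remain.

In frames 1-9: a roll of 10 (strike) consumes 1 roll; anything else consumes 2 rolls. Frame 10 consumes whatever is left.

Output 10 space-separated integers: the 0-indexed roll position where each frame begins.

Frame 1 starts at roll index 0: rolls=6,2 (sum=8), consumes 2 rolls
Frame 2 starts at roll index 2: rolls=8,2 (sum=10), consumes 2 rolls
Frame 3 starts at roll index 4: rolls=5,1 (sum=6), consumes 2 rolls
Frame 4 starts at roll index 6: rolls=4,5 (sum=9), consumes 2 rolls
Frame 5 starts at roll index 8: rolls=6,2 (sum=8), consumes 2 rolls
Frame 6 starts at roll index 10: rolls=5,0 (sum=5), consumes 2 rolls
Frame 7 starts at roll index 12: roll=10 (strike), consumes 1 roll
Frame 8 starts at roll index 13: rolls=4,2 (sum=6), consumes 2 rolls
Frame 9 starts at roll index 15: roll=10 (strike), consumes 1 roll
Frame 10 starts at roll index 16: 3 remaining rolls

Answer: 0 2 4 6 8 10 12 13 15 16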